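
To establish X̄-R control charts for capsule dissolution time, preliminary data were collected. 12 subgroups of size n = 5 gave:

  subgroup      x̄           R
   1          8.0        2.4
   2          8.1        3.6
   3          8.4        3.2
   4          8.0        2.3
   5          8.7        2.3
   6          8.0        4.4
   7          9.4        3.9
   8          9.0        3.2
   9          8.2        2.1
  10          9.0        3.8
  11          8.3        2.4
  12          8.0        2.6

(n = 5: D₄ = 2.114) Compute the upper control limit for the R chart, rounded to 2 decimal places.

6.38

R̄ = (2.4 + 3.6 + 3.2 + 2.3 + 2.3 + 4.4 + 3.9 + 3.2 + 2.1 + 3.8 + 2.4 + 2.6) / 12 = 36.2000 / 12 = 3.0167
UCL_R = D₄·R̄ = 2.114 × 3.0167 = 6.3772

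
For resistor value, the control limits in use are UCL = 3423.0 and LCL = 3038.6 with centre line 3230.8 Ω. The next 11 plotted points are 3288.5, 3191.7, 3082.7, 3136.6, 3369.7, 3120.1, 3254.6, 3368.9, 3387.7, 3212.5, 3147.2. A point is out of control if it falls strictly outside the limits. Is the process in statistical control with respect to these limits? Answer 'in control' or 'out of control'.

in control

All 11 points lie within [3038.6, 3423.0].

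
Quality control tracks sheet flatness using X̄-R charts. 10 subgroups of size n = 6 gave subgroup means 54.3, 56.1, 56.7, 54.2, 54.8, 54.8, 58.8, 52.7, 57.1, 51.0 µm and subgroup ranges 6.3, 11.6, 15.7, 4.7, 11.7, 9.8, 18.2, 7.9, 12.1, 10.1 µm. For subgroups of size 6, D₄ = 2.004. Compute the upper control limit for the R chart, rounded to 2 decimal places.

21.66

R̄ = (6.3 + 11.6 + 15.7 + 4.7 + 11.7 + 9.8 + 18.2 + 7.9 + 12.1 + 10.1) / 10 = 108.1000 / 10 = 10.8100
UCL_R = D₄·R̄ = 2.004 × 10.8100 = 21.6632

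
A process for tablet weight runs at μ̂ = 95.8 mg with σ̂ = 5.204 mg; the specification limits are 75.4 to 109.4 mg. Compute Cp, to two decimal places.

Cp = (USL − LSL) / (6σ̂) = (109.4 − 75.4) / (6 × 5.204) = 34.0000 / 31.2240 = 1.0889

1.09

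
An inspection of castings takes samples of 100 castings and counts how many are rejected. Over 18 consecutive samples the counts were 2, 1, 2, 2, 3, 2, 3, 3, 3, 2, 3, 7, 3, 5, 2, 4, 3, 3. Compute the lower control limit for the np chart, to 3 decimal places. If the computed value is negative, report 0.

0.000

p̄ = Σdᵢ / (k·n) = 53 / (18 × 100) = 0.02944
LCL = np̄ − 3·√(np̄(1−p̄)) = 2.9444 − 3 × 1.6905 = -2.1270 → 0 (negative, so LCL = 0)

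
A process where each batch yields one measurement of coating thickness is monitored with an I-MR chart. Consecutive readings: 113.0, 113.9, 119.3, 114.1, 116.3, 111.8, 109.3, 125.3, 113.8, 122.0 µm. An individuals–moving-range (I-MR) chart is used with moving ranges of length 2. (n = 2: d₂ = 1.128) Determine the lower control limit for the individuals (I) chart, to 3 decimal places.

99.213

X̄ = (113.0 + 113.9 + 119.3 + 114.1 + 116.3 + 111.8 + 109.3 + 125.3 + 113.8 + 122.0) / 10 = 115.8800
Moving ranges: 0.9, 5.4, 5.2, 2.2, 4.5, 2.5, 16.0, 11.5, 8.2; M̄R̄ = 56.4000 / 9 = 6.2667
LCL = X̄ − 3·M̄R̄/d₂ = 115.8800 − 3 × 6.2667 / 1.128 = 99.2133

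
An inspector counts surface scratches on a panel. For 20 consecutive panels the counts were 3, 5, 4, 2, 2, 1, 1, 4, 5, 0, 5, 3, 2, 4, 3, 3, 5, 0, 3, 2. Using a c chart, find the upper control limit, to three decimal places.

7.915

c̄ = (3 + 5 + 4 + 2 + 2 + 1 + 1 + 4 + 5 + 0 + 5 + 3 + 2 + 4 + 3 + 3 + 5 + 0 + 3 + 2) / 20 = 57 / 20 = 2.8500
UCL = c̄ + 3√c̄ = 2.8500 + 3 × √2.8500 = 2.8500 + 3 × 1.6882 = 7.9146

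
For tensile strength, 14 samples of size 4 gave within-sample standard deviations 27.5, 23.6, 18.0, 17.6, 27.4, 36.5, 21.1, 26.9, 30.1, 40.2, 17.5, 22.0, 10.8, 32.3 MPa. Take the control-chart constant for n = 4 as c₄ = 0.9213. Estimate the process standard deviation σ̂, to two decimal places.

27.25

s̄ = (27.5 + 23.6 + 18.0 + 17.6 + 27.4 + 36.5 + 21.1 + 26.9 + 30.1 + 40.2 + 17.5 + 22.0 + 10.8 + 32.3) / 14 = 25.1071
σ̂ = s̄ / c₄ = 25.1071 / 0.9213 = 27.2519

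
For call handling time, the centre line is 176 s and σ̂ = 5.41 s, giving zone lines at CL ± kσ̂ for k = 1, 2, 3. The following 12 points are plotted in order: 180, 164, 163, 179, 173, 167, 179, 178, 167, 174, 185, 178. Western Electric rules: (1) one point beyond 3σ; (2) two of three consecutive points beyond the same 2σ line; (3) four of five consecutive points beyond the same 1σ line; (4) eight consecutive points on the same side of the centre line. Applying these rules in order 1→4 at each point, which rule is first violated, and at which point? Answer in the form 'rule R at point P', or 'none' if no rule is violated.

rule 2 at point 3

Zone of each point (C = within 1σ̂, B = 1σ̂–2σ̂, A = 2σ̂–3σ̂, * = beyond 3σ̂; sign = side of CL): 1:+C, 2:-A, 3:-A, 4:+C, 5:-C, 6:-B, 7:+C, 8:+C, 9:-B, 10:-C, 11:+B, 12:+C
Rule 2 (two of three consecutive points beyond the same 2σ limit) is satisfied at point 3.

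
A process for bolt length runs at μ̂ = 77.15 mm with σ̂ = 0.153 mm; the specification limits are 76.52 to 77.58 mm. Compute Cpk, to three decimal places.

Cpu = (USL − μ̂) / (3σ̂) = (77.58 − 77.15) / (3 × 0.153) = 0.9368; Cpl = (μ̂ − LSL) / (3σ̂) = (77.15 − 76.52) / (3 × 0.153) = 1.3725; Cpk = min(Cpu, Cpl) = 0.9368

0.937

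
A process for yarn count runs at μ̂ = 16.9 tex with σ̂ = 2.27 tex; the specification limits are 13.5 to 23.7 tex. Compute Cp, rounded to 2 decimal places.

0.75

Cp = (USL − LSL) / (6σ̂) = (23.7 − 13.5) / (6 × 2.27) = 10.2000 / 13.6200 = 0.7489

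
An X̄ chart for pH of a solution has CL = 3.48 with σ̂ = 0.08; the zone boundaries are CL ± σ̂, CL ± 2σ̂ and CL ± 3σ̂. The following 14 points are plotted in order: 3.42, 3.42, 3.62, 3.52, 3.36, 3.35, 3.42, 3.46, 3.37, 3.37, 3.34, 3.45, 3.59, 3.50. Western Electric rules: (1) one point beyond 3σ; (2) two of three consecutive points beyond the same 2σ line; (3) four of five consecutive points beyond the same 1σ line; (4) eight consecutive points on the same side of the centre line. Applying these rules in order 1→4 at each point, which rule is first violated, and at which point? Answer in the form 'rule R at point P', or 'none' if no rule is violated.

Zone of each point (C = within 1σ̂, B = 1σ̂–2σ̂, A = 2σ̂–3σ̂, * = beyond 3σ̂; sign = side of CL): 1:-C, 2:-C, 3:+B, 4:+C, 5:-B, 6:-B, 7:-C, 8:-C, 9:-B, 10:-B, 11:-B, 12:-C, 13:+B, 14:+C
Rule 4 (eight consecutive points on the same side of the centre line) is satisfied at point 12.

rule 4 at point 12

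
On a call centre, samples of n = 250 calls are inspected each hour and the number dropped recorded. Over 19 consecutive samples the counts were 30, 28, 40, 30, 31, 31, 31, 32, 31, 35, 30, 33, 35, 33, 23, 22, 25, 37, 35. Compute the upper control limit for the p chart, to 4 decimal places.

p̄ = Σdᵢ / (k·n) = 592 / (19 × 250) = 0.12463
UCL = p̄ + 3·√(p̄(1−p̄)/n) = 0.12463 + 3 × √(0.12463×0.87537/250) = 0.12463 + 3 × 0.02089 = 0.18730

0.1873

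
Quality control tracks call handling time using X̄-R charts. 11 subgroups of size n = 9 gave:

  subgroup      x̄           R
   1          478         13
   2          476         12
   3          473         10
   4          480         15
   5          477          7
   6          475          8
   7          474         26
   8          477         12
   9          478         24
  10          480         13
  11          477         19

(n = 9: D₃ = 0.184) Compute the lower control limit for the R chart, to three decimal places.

2.660

R̄ = (13 + 12 + 10 + 15 + 7 + 8 + 26 + 12 + 24 + 13 + 19) / 11 = 159.0000 / 11 = 14.4545
LCL_R = D₃·R̄ = 0.184 × 14.4545 = 2.6596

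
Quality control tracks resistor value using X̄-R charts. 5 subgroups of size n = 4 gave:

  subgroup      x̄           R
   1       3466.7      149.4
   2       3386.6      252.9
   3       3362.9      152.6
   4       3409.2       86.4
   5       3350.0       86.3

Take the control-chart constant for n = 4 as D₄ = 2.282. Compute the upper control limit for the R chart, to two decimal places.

332.08

R̄ = (149.4 + 252.9 + 152.6 + 86.4 + 86.3) / 5 = 727.6000 / 5 = 145.5200
UCL_R = D₄·R̄ = 2.282 × 145.5200 = 332.0766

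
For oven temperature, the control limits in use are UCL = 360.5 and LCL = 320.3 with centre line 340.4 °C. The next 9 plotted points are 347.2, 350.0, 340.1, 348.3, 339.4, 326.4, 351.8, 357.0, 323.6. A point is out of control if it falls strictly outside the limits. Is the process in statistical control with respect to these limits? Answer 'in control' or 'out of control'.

in control

All 9 points lie within [320.3, 360.5].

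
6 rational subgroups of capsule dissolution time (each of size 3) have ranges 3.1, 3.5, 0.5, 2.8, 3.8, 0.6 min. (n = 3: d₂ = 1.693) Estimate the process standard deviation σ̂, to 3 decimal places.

R̄ = (3.1 + 3.5 + 0.5 + 2.8 + 3.8 + 0.6) / 6 = 2.3833
σ̂ = R̄ / d₂ = 2.3833 / 1.693 = 1.4078

1.408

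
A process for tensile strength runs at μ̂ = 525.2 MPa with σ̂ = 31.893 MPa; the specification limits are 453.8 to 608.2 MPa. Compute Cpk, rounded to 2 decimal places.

0.75

Cpu = (USL − μ̂) / (3σ̂) = (608.2 − 525.2) / (3 × 31.893) = 0.8675; Cpl = (μ̂ − LSL) / (3σ̂) = (525.2 − 453.8) / (3 × 31.893) = 0.7462; Cpk = min(Cpu, Cpl) = 0.7462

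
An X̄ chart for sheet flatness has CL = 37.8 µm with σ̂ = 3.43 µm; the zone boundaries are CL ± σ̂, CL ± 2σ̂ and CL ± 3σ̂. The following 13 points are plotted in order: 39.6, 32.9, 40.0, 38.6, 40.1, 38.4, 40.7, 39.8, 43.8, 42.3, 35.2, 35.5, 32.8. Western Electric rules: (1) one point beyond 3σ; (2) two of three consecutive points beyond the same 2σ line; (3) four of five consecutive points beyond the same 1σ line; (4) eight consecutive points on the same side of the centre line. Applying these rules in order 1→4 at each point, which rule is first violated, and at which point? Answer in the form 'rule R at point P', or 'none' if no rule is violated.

Zone of each point (C = within 1σ̂, B = 1σ̂–2σ̂, A = 2σ̂–3σ̂, * = beyond 3σ̂; sign = side of CL): 1:+C, 2:-B, 3:+C, 4:+C, 5:+C, 6:+C, 7:+C, 8:+C, 9:+B, 10:+B, 11:-C, 12:-C, 13:-B
Rule 4 (eight consecutive points on the same side of the centre line) is satisfied at point 10.

rule 4 at point 10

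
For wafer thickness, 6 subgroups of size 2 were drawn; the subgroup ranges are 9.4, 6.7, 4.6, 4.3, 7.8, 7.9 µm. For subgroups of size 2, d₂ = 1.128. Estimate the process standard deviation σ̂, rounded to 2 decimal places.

R̄ = (9.4 + 6.7 + 4.6 + 4.3 + 7.8 + 7.9) / 6 = 6.7833
σ̂ = R̄ / d₂ = 6.7833 / 1.128 = 6.0136

6.01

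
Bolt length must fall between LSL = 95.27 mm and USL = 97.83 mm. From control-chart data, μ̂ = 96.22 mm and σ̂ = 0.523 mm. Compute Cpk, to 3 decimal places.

0.605

Cpu = (USL − μ̂) / (3σ̂) = (97.83 − 96.22) / (3 × 0.523) = 1.0261; Cpl = (μ̂ − LSL) / (3σ̂) = (96.22 − 95.27) / (3 × 0.523) = 0.6055; Cpk = min(Cpu, Cpl) = 0.6055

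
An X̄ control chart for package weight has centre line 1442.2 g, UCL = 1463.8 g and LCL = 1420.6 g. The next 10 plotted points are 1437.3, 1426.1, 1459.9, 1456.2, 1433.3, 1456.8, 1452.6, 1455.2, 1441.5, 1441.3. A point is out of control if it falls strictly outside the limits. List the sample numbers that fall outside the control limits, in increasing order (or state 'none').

All 10 points lie within [1420.6, 1463.8].

none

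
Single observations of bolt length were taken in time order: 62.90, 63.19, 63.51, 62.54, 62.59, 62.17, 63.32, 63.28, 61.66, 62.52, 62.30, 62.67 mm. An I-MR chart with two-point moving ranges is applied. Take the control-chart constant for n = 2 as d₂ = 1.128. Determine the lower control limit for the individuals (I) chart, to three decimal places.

61.195

X̄ = (62.90 + 63.19 + 63.51 + 62.54 + 62.59 + 62.17 + 63.32 + 63.28 + 61.66 + 62.52 + 62.30 + 62.67) / 12 = 62.7208
Moving ranges: 0.29, 0.32, 0.97, 0.05, 0.42, 1.15, 0.04, 1.62, 0.86, 0.22, 0.37; M̄R̄ = 6.3100 / 11 = 0.5736
LCL = X̄ − 3·M̄R̄/d₂ = 62.7208 − 3 × 0.5736 / 1.128 = 61.1952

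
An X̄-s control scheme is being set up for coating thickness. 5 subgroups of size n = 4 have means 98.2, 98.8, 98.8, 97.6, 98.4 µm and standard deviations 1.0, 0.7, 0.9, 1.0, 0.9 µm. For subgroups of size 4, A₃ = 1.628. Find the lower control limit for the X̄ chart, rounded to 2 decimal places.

X̄̄ = (98.2 + 98.8 + 98.8 + 97.6 + 98.4) / 5 = 98.3600
s̄ = (1.0 + 0.7 + 0.9 + 1.0 + 0.9) / 5 = 0.9000
LCL = X̄̄ − A₃·s̄ = 98.3600 − 1.628 × 0.9000 = 96.8948

96.89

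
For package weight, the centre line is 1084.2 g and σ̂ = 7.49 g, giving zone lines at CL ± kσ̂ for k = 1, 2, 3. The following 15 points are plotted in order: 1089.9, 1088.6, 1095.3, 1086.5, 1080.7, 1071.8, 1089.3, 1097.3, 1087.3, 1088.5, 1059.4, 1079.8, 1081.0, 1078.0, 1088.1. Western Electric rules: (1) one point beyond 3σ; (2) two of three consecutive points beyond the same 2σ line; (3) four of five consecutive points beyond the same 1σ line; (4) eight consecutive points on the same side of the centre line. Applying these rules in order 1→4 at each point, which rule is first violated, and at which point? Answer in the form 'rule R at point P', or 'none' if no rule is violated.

Zone of each point (C = within 1σ̂, B = 1σ̂–2σ̂, A = 2σ̂–3σ̂, * = beyond 3σ̂; sign = side of CL): 1:+C, 2:+C, 3:+B, 4:+C, 5:-C, 6:-B, 7:+C, 8:+B, 9:+C, 10:+C, 11:-*, 12:-C, 13:-C, 14:-C, 15:+C
Rule 1 (one point beyond the 3σ limits) is satisfied at point 11.

rule 1 at point 11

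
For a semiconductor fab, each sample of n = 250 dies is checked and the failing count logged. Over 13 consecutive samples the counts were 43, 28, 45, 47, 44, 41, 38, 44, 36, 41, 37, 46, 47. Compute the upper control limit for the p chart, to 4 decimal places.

p̄ = Σdᵢ / (k·n) = 537 / (13 × 250) = 0.16523
UCL = p̄ + 3·√(p̄(1−p̄)/n) = 0.16523 + 3 × √(0.16523×0.83477/250) = 0.16523 + 3 × 0.02349 = 0.23570

0.2357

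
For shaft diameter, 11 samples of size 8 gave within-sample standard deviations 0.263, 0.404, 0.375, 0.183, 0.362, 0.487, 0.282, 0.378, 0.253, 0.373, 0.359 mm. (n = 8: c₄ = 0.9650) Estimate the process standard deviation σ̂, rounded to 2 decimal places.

0.35

s̄ = (0.263 + 0.404 + 0.375 + 0.183 + 0.362 + 0.487 + 0.282 + 0.378 + 0.253 + 0.373 + 0.359) / 11 = 0.3381
σ̂ = s̄ / c₄ = 0.3381 / 0.9650 = 0.3504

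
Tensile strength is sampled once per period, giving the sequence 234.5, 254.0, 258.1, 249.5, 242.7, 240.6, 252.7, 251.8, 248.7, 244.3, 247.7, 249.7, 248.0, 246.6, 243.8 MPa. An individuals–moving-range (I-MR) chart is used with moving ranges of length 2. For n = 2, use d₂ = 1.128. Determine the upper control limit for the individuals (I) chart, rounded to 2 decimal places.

X̄ = (234.5 + 254.0 + 258.1 + 249.5 + 242.7 + 240.6 + 252.7 + 251.8 + 248.7 + 244.3 + 247.7 + 249.7 + 248.0 + 246.6 + 243.8) / 15 = 247.5133
Moving ranges: 19.5, 4.1, 8.6, 6.8, 2.1, 12.1, 0.9, 3.1, 4.4, 3.4, 2.0, 1.7, 1.4, 2.8; M̄R̄ = 72.9000 / 14 = 5.2071
UCL = X̄ + 3·M̄R̄/d₂ = 247.5133 + 3 × 5.2071 / 1.128 = 261.3621

261.36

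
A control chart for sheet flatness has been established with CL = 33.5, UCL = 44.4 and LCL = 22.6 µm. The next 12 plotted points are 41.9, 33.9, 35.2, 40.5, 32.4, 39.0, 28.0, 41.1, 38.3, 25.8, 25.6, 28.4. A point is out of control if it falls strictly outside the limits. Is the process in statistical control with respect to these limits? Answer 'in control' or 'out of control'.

in control

All 12 points lie within [22.6, 44.4].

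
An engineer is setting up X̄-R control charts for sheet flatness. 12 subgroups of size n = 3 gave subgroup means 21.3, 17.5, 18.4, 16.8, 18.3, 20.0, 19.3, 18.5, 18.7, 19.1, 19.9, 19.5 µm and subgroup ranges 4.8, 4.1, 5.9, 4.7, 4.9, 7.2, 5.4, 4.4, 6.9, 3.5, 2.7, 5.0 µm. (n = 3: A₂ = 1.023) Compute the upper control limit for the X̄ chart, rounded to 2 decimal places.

X̄̄ = (21.3 + 17.5 + 18.4 + 16.8 + 18.3 + 20.0 + 19.3 + 18.5 + 18.7 + 19.1 + 19.9 + 19.5) / 12 = 227.3000 / 12 = 18.9417
R̄ = (4.8 + 4.1 + 5.9 + 4.7 + 4.9 + 7.2 + 5.4 + 4.4 + 6.9 + 3.5 + 2.7 + 5.0) / 12 = 59.5000 / 12 = 4.9583
UCL = X̄̄ + A₂·R̄ = 18.9417 + 1.023 × 4.9583 = 24.0140

24.01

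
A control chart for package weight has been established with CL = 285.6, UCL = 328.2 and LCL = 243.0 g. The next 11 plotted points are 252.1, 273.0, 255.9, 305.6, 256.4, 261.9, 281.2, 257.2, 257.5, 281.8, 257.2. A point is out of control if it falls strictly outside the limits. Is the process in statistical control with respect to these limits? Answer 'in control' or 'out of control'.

All 11 points lie within [243.0, 328.2].

in control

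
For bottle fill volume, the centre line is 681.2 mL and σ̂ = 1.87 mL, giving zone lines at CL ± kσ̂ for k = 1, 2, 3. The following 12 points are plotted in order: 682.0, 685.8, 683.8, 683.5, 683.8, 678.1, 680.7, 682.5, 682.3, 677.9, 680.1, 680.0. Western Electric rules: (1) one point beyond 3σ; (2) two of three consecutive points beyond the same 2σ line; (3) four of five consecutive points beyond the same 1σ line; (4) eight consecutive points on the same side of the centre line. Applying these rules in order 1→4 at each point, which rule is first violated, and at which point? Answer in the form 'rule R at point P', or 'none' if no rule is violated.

rule 3 at point 5

Zone of each point (C = within 1σ̂, B = 1σ̂–2σ̂, A = 2σ̂–3σ̂, * = beyond 3σ̂; sign = side of CL): 1:+C, 2:+A, 3:+B, 4:+B, 5:+B, 6:-B, 7:-C, 8:+C, 9:+C, 10:-B, 11:-C, 12:-C
Rule 3 (four of five consecutive points beyond the same 1σ limit) is satisfied at point 5.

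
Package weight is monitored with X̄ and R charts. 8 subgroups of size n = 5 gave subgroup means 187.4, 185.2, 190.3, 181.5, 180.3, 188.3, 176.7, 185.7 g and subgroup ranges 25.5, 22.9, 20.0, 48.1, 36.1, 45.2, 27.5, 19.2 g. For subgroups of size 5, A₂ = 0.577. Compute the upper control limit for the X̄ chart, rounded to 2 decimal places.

202.06

X̄̄ = (187.4 + 185.2 + 190.3 + 181.5 + 180.3 + 188.3 + 176.7 + 185.7) / 8 = 1475.4000 / 8 = 184.4250
R̄ = (25.5 + 22.9 + 20.0 + 48.1 + 36.1 + 45.2 + 27.5 + 19.2) / 8 = 244.5000 / 8 = 30.5625
UCL = X̄̄ + A₂·R̄ = 184.4250 + 0.577 × 30.5625 = 202.0596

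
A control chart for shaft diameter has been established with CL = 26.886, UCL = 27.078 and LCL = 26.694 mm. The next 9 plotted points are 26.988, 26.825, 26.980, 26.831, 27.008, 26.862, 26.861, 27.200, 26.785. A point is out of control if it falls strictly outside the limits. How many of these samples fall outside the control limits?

Compare each point to [26.694, 27.078]: sample 8 = 27.200 > UCL.

1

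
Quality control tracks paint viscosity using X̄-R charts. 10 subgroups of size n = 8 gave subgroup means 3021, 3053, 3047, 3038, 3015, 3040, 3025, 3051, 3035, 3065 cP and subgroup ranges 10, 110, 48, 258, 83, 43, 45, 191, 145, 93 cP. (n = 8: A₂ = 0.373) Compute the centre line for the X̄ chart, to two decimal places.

X̄̄ = (3021 + 3053 + 3047 + 3038 + 3015 + 3040 + 3025 + 3051 + 3035 + 3065) / 10 = 30390.0000 / 10 = 3039.0000
CL = X̄̄ = 3039.0000

3039.00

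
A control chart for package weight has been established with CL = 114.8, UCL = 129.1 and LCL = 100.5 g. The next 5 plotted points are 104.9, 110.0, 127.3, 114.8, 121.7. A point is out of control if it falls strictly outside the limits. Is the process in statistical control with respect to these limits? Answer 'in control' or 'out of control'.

in control

All 5 points lie within [100.5, 129.1].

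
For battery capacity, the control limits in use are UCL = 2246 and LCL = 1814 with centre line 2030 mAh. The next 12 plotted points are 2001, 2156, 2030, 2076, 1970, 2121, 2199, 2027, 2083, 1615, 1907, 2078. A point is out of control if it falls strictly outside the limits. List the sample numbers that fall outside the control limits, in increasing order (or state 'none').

Compare each point to [1814, 2246]: sample 10 = 1615 < LCL.

10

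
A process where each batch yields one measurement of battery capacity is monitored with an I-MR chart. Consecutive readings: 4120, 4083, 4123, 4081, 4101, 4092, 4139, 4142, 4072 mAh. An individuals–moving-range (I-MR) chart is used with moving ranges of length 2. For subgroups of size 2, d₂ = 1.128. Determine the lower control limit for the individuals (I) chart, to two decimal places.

4016.79

X̄ = (4120 + 4083 + 4123 + 4081 + 4101 + 4092 + 4139 + 4142 + 4072) / 9 = 4105.8889
Moving ranges: 37, 40, 42, 20, 9, 47, 3, 70; M̄R̄ = 268.0000 / 8 = 33.5000
LCL = X̄ − 3·M̄R̄/d₂ = 4105.8889 − 3 × 33.5000 / 1.128 = 4016.7931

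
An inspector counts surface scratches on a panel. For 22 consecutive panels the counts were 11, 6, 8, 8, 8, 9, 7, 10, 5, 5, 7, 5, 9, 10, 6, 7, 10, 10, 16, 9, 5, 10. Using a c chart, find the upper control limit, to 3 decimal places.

c̄ = (11 + 6 + 8 + 8 + 8 + 9 + 7 + 10 + 5 + 5 + 7 + 5 + 9 + 10 + 6 + 7 + 10 + 10 + 16 + 9 + 5 + 10) / 22 = 181 / 22 = 8.2273
UCL = c̄ + 3√c̄ = 8.2273 + 3 × √8.2273 = 8.2273 + 3 × 2.8683 = 16.8322

16.832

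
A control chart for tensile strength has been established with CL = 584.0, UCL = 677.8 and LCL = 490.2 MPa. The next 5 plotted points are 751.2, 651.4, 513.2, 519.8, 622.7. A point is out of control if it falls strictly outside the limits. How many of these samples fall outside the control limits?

Compare each point to [490.2, 677.8]: sample 1 = 751.2 > UCL.

1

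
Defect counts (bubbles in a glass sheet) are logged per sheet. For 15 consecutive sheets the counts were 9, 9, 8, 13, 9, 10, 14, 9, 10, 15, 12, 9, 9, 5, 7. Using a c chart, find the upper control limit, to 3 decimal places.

c̄ = (9 + 9 + 8 + 13 + 9 + 10 + 14 + 9 + 10 + 15 + 12 + 9 + 9 + 5 + 7) / 15 = 148 / 15 = 9.8667
UCL = c̄ + 3√c̄ = 9.8667 + 3 × √9.8667 = 9.8667 + 3 × 3.1411 = 19.2900

19.290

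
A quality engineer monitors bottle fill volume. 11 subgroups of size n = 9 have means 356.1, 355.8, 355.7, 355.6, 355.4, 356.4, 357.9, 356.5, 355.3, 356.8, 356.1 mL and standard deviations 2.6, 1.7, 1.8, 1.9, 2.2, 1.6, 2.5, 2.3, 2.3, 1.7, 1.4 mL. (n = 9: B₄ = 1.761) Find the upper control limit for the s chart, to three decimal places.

3.522

s̄ = (2.6 + 1.7 + 1.8 + 1.9 + 2.2 + 1.6 + 2.5 + 2.3 + 2.3 + 1.7 + 1.4) / 11 = 2.0000
UCL_s = B₄·s̄ = 1.761 × 2.0000 = 3.5220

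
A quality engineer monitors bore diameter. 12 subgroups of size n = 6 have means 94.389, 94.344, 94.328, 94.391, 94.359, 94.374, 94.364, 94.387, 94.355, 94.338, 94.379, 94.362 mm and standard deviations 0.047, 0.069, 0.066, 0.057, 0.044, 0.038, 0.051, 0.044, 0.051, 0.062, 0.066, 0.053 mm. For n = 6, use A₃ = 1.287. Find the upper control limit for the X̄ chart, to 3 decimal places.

X̄̄ = (94.389 + 94.344 + 94.328 + 94.391 + 94.359 + 94.374 + 94.364 + 94.387 + 94.355 + 94.338 + 94.379 + 94.362) / 12 = 94.3642
s̄ = (0.047 + 0.069 + 0.066 + 0.057 + 0.044 + 0.038 + 0.051 + 0.044 + 0.051 + 0.062 + 0.066 + 0.053) / 12 = 0.0540
UCL = X̄̄ + A₃·s̄ = 94.3642 + 1.287 × 0.0540 = 94.4337

94.434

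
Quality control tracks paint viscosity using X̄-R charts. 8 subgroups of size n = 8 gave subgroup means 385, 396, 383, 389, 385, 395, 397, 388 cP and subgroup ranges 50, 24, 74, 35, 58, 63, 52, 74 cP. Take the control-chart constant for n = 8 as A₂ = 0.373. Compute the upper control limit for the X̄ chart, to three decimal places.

X̄̄ = (385 + 396 + 383 + 389 + 385 + 395 + 397 + 388) / 8 = 3118.0000 / 8 = 389.7500
R̄ = (50 + 24 + 74 + 35 + 58 + 63 + 52 + 74) / 8 = 430.0000 / 8 = 53.7500
UCL = X̄̄ + A₂·R̄ = 389.7500 + 0.373 × 53.7500 = 409.7987

409.799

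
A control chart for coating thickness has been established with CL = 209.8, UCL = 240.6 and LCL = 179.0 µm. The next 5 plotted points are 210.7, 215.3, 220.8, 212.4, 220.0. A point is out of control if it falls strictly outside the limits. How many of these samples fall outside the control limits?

All 5 points lie within [179.0, 240.6].

0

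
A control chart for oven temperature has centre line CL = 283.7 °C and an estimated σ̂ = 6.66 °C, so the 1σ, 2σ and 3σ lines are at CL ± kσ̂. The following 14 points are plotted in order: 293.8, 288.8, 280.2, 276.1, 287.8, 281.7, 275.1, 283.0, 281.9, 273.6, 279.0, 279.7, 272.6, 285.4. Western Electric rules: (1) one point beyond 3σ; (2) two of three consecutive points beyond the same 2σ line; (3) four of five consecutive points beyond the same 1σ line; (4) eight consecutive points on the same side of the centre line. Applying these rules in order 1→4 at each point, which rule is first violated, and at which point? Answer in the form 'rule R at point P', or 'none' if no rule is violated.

Zone of each point (C = within 1σ̂, B = 1σ̂–2σ̂, A = 2σ̂–3σ̂, * = beyond 3σ̂; sign = side of CL): 1:+B, 2:+C, 3:-C, 4:-B, 5:+C, 6:-C, 7:-B, 8:-C, 9:-C, 10:-B, 11:-C, 12:-C, 13:-B, 14:+C
Rule 4 (eight consecutive points on the same side of the centre line) is satisfied at point 13.

rule 4 at point 13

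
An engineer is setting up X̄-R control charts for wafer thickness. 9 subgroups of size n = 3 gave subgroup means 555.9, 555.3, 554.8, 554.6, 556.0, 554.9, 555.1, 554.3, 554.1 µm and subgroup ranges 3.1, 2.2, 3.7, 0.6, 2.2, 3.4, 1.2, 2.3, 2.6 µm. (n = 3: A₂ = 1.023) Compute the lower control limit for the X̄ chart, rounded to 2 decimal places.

X̄̄ = (555.9 + 555.3 + 554.8 + 554.6 + 556.0 + 554.9 + 555.1 + 554.3 + 554.1) / 9 = 4995.0000 / 9 = 555.0000
R̄ = (3.1 + 2.2 + 3.7 + 0.6 + 2.2 + 3.4 + 1.2 + 2.3 + 2.6) / 9 = 21.3000 / 9 = 2.3667
LCL = X̄̄ − A₂·R̄ = 555.0000 − 1.023 × 2.3667 = 552.5789

552.58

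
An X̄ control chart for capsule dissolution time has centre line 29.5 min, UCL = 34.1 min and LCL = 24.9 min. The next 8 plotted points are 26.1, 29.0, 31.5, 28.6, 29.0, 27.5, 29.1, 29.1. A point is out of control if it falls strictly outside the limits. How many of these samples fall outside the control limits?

0

All 8 points lie within [24.9, 34.1].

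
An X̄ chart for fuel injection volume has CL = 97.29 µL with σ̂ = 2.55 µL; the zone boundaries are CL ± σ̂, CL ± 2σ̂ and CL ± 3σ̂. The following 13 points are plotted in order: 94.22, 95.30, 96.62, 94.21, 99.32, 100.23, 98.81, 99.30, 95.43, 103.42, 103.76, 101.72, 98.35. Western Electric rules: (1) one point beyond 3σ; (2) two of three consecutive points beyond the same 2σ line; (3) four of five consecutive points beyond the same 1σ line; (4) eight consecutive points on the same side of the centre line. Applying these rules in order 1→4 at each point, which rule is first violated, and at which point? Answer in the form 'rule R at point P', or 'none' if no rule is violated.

rule 2 at point 11

Zone of each point (C = within 1σ̂, B = 1σ̂–2σ̂, A = 2σ̂–3σ̂, * = beyond 3σ̂; sign = side of CL): 1:-B, 2:-C, 3:-C, 4:-B, 5:+C, 6:+B, 7:+C, 8:+C, 9:-C, 10:+A, 11:+A, 12:+B, 13:+C
Rule 2 (two of three consecutive points beyond the same 2σ limit) is satisfied at point 11.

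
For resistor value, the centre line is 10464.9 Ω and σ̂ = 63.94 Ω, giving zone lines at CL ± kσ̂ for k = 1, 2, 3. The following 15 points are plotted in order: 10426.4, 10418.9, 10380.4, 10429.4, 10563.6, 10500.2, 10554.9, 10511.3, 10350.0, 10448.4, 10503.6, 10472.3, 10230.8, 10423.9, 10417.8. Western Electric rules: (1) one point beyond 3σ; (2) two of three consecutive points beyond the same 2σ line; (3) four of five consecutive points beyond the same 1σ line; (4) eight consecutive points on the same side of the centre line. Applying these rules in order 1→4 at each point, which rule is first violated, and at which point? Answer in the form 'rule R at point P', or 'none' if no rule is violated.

Zone of each point (C = within 1σ̂, B = 1σ̂–2σ̂, A = 2σ̂–3σ̂, * = beyond 3σ̂; sign = side of CL): 1:-C, 2:-C, 3:-B, 4:-C, 5:+B, 6:+C, 7:+B, 8:+C, 9:-B, 10:-C, 11:+C, 12:+C, 13:-*, 14:-C, 15:-C
Rule 1 (one point beyond the 3σ limits) is satisfied at point 13.

rule 1 at point 13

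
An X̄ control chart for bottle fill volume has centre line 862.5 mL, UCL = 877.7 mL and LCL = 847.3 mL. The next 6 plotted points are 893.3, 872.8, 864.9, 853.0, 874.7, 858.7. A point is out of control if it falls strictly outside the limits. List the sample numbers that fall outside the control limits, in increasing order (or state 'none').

Compare each point to [847.3, 877.7]: sample 1 = 893.3 > UCL.

1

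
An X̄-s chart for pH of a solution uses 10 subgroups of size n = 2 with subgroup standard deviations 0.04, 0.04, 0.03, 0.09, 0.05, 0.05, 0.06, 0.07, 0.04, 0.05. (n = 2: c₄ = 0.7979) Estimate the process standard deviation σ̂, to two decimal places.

0.07

s̄ = (0.04 + 0.04 + 0.03 + 0.09 + 0.05 + 0.05 + 0.06 + 0.07 + 0.04 + 0.05) / 10 = 0.0520
σ̂ = s̄ / c₄ = 0.0520 / 0.7979 = 0.0652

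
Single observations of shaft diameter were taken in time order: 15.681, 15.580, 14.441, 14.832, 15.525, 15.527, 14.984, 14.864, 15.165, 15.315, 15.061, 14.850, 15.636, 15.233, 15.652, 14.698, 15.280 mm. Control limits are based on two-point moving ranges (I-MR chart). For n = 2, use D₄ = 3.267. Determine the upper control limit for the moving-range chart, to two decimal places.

1.44

Moving ranges: 0.101, 1.139, 0.391, 0.693, 0.002, 0.543, 0.120, 0.301, 0.150, 0.254, 0.211, 0.786, 0.403, 0.419, 0.954, 0.582; M̄R̄ = 7.0490 / 16 = 0.4406
UCL_MR = D₄·M̄R̄ = 3.267 × 0.4406 = 1.4393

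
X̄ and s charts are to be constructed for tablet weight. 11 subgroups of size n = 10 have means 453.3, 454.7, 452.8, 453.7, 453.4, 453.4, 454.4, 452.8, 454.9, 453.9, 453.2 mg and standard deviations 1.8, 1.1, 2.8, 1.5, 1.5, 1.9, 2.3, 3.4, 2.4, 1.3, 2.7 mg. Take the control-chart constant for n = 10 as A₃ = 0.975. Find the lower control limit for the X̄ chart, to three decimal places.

451.670

X̄̄ = (453.3 + 454.7 + 452.8 + 453.7 + 453.4 + 453.4 + 454.4 + 452.8 + 454.9 + 453.9 + 453.2) / 11 = 453.6818
s̄ = (1.8 + 1.1 + 2.8 + 1.5 + 1.5 + 1.9 + 2.3 + 3.4 + 2.4 + 1.3 + 2.7) / 11 = 2.0636
LCL = X̄̄ − A₃·s̄ = 453.6818 − 0.975 × 2.0636 = 451.6698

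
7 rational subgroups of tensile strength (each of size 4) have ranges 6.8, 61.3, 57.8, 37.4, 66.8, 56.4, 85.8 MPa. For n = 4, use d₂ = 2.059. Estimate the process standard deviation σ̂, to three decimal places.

25.831

R̄ = (6.8 + 61.3 + 57.8 + 37.4 + 66.8 + 56.4 + 85.8) / 7 = 53.1857
σ̂ = R̄ / d₂ = 53.1857 / 2.059 = 25.8308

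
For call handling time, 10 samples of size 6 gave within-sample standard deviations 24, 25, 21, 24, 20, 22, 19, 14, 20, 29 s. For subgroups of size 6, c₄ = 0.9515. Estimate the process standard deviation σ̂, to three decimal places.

s̄ = (24 + 25 + 21 + 24 + 20 + 22 + 19 + 14 + 20 + 29) / 10 = 21.8000
σ̂ = s̄ / c₄ = 21.8000 / 0.9515 = 22.9112

22.911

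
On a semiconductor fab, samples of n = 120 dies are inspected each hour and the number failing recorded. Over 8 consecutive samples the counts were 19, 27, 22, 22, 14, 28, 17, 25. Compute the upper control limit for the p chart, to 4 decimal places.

p̄ = Σdᵢ / (k·n) = 174 / (8 × 120) = 0.18125
UCL = p̄ + 3·√(p̄(1−p̄)/n) = 0.18125 + 3 × √(0.18125×0.81875/120) = 0.18125 + 3 × 0.03517 = 0.28675

0.2867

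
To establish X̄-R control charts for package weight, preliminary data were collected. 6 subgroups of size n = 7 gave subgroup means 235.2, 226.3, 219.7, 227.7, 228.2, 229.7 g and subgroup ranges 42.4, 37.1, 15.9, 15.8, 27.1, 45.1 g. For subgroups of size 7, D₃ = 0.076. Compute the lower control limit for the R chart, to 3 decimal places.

R̄ = (42.4 + 37.1 + 15.9 + 15.8 + 27.1 + 45.1) / 6 = 183.4000 / 6 = 30.5667
LCL_R = D₃·R̄ = 0.076 × 30.5667 = 2.3231

2.323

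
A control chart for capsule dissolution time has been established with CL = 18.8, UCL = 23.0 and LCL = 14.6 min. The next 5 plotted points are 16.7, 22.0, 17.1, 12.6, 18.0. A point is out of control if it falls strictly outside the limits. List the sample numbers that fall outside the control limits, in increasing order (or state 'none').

4

Compare each point to [14.6, 23.0]: sample 4 = 12.6 < LCL.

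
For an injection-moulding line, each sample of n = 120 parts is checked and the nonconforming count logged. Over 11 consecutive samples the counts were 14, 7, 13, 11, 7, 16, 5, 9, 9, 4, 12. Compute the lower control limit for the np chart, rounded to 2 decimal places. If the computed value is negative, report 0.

0.76

p̄ = Σdᵢ / (k·n) = 107 / (11 × 120) = 0.08106
LCL = np̄ − 3·√(np̄(1−p̄)) = 9.7273 − 3 × 2.9898 = 0.7579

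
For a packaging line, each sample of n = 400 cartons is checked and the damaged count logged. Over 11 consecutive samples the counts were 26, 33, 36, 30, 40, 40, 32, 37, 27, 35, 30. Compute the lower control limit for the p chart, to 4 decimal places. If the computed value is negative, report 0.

p̄ = Σdᵢ / (k·n) = 366 / (11 × 400) = 0.08318
LCL = p̄ − 3·√(p̄(1−p̄)/n) = 0.08318 − 3 × 0.01381 = 0.04176

0.0418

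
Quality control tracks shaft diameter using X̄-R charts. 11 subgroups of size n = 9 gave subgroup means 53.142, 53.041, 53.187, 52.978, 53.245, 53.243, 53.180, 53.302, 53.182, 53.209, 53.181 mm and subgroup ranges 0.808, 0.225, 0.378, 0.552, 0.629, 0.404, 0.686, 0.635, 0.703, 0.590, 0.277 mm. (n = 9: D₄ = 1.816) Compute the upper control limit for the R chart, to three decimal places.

0.972

R̄ = (0.808 + 0.225 + 0.378 + 0.552 + 0.629 + 0.404 + 0.686 + 0.635 + 0.703 + 0.590 + 0.277) / 11 = 5.8870 / 11 = 0.5352
UCL_R = D₄·R̄ = 1.816 × 0.5352 = 0.9719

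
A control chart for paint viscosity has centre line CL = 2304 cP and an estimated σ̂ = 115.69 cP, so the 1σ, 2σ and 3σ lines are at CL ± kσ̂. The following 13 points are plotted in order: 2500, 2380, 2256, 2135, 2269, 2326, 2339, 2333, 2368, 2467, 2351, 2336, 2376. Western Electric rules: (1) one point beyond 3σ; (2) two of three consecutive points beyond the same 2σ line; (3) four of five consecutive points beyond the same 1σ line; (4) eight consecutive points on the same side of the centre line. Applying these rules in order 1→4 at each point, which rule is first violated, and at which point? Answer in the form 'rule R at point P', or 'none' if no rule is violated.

rule 4 at point 13

Zone of each point (C = within 1σ̂, B = 1σ̂–2σ̂, A = 2σ̂–3σ̂, * = beyond 3σ̂; sign = side of CL): 1:+B, 2:+C, 3:-C, 4:-B, 5:-C, 6:+C, 7:+C, 8:+C, 9:+C, 10:+B, 11:+C, 12:+C, 13:+C
Rule 4 (eight consecutive points on the same side of the centre line) is satisfied at point 13.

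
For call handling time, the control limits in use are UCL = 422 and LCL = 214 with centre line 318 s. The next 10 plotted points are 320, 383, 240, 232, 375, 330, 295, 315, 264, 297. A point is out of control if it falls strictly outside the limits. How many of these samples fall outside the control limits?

0

All 10 points lie within [214, 422].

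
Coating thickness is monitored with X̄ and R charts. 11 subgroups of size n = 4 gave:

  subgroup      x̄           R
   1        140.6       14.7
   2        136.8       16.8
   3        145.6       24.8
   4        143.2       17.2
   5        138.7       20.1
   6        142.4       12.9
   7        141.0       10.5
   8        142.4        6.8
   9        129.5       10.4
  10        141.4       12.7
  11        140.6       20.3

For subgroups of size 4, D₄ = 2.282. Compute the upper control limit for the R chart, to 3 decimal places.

R̄ = (14.7 + 16.8 + 24.8 + 17.2 + 20.1 + 12.9 + 10.5 + 6.8 + 10.4 + 12.7 + 20.3) / 11 = 167.2000 / 11 = 15.2000
UCL_R = D₄·R̄ = 2.282 × 15.2000 = 34.6864

34.686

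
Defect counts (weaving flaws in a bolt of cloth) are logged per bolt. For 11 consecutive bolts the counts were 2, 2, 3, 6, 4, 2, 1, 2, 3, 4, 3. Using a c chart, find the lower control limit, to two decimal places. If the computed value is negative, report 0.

0.00

c̄ = (2 + 2 + 3 + 6 + 4 + 2 + 1 + 2 + 3 + 4 + 3) / 11 = 32 / 11 = 2.9091
LCL = c̄ − 3√c̄ = 2.9091 − 3 × 1.7056 = -2.2077 → 0 (cannot be negative)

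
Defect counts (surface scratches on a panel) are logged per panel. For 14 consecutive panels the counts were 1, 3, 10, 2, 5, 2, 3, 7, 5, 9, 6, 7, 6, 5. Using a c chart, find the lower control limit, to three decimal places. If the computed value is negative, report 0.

0.000

c̄ = (1 + 3 + 10 + 2 + 5 + 2 + 3 + 7 + 5 + 9 + 6 + 7 + 6 + 5) / 14 = 71 / 14 = 5.0714
LCL = c̄ − 3√c̄ = 5.0714 − 3 × 2.2520 = -1.6845 → 0 (cannot be negative)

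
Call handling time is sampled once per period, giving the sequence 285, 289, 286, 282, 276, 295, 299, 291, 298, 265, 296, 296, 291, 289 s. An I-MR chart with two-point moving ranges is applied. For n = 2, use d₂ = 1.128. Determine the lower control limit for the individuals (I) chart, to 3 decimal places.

X̄ = (285 + 289 + 286 + 282 + 276 + 295 + 299 + 291 + 298 + 265 + 296 + 296 + 291 + 289) / 14 = 288.4286
Moving ranges: 4, 3, 4, 6, 19, 4, 8, 7, 33, 31, 0, 5, 2; M̄R̄ = 126.0000 / 13 = 9.6923
LCL = X̄ − 3·M̄R̄/d₂ = 288.4286 − 3 × 9.6923 / 1.128 = 262.6512

262.651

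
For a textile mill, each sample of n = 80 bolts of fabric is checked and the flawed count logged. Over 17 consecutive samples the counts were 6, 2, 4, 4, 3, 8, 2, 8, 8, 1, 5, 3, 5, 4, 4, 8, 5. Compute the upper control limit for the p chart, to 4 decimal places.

0.1377

p̄ = Σdᵢ / (k·n) = 80 / (17 × 80) = 0.05882
UCL = p̄ + 3·√(p̄(1−p̄)/n) = 0.05882 + 3 × √(0.05882×0.94118/80) = 0.05882 + 3 × 0.02631 = 0.13774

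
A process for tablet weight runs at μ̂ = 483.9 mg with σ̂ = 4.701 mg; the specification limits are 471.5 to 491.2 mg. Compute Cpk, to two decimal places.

Cpu = (USL − μ̂) / (3σ̂) = (491.2 − 483.9) / (3 × 4.701) = 0.5176; Cpl = (μ̂ − LSL) / (3σ̂) = (483.9 − 471.5) / (3 × 4.701) = 0.8792; Cpk = min(Cpu, Cpl) = 0.5176

0.52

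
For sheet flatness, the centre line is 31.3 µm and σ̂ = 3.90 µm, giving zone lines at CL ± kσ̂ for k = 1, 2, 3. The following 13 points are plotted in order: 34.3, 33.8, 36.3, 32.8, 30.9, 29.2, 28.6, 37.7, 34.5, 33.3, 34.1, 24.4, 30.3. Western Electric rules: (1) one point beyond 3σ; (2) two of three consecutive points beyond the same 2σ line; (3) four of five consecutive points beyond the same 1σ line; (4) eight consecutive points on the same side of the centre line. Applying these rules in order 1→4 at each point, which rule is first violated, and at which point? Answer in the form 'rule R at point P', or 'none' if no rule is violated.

none

Zone of each point (C = within 1σ̂, B = 1σ̂–2σ̂, A = 2σ̂–3σ̂, * = beyond 3σ̂; sign = side of CL): 1:+C, 2:+C, 3:+B, 4:+C, 5:-C, 6:-C, 7:-C, 8:+B, 9:+C, 10:+C, 11:+C, 12:-B, 13:-C
No rule fires across all 13 points.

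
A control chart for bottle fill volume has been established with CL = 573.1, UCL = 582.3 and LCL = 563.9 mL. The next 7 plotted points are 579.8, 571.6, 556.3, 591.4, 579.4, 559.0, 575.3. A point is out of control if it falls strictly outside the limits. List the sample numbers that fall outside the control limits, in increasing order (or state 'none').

3, 4, 6

Compare each point to [563.9, 582.3]: sample 3 = 556.3 < LCL; sample 4 = 591.4 > UCL; sample 6 = 559.0 < LCL.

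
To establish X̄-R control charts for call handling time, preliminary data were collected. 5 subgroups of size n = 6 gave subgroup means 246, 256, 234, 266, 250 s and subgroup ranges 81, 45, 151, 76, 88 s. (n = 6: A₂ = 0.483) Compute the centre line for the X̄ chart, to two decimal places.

X̄̄ = (246 + 256 + 234 + 266 + 250) / 5 = 1252.0000 / 5 = 250.4000
CL = X̄̄ = 250.4000

250.40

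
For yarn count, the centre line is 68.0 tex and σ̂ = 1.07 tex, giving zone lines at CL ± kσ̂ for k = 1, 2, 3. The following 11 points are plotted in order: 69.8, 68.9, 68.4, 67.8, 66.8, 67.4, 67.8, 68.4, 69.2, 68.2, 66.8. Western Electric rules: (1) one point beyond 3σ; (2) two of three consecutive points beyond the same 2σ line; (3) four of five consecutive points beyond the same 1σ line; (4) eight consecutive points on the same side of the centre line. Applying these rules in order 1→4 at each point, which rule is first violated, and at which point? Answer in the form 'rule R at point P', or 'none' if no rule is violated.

Zone of each point (C = within 1σ̂, B = 1σ̂–2σ̂, A = 2σ̂–3σ̂, * = beyond 3σ̂; sign = side of CL): 1:+B, 2:+C, 3:+C, 4:-C, 5:-B, 6:-C, 7:-C, 8:+C, 9:+B, 10:+C, 11:-B
No rule fires across all 11 points.

none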